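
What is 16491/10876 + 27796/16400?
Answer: 17898803/5573950 ≈ 3.2112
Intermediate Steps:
16491/10876 + 27796/16400 = 16491*(1/10876) + 27796*(1/16400) = 16491/10876 + 6949/4100 = 17898803/5573950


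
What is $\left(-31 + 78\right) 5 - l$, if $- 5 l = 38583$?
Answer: $\frac{39758}{5} \approx 7951.6$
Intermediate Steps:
$l = - \frac{38583}{5}$ ($l = \left(- \frac{1}{5}\right) 38583 = - \frac{38583}{5} \approx -7716.6$)
$\left(-31 + 78\right) 5 - l = \left(-31 + 78\right) 5 - - \frac{38583}{5} = 47 \cdot 5 + \frac{38583}{5} = 235 + \frac{38583}{5} = \frac{39758}{5}$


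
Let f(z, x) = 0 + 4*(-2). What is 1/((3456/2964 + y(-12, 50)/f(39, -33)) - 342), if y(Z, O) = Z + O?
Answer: -988/341437 ≈ -0.0028937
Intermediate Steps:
f(z, x) = -8 (f(z, x) = 0 - 8 = -8)
y(Z, O) = O + Z
1/((3456/2964 + y(-12, 50)/f(39, -33)) - 342) = 1/((3456/2964 + (50 - 12)/(-8)) - 342) = 1/((3456*(1/2964) + 38*(-1/8)) - 342) = 1/((288/247 - 19/4) - 342) = 1/(-3541/988 - 342) = 1/(-341437/988) = -988/341437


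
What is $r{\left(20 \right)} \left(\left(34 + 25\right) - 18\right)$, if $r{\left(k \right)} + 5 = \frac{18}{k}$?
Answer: $- \frac{1681}{10} \approx -168.1$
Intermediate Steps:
$r{\left(k \right)} = -5 + \frac{18}{k}$
$r{\left(20 \right)} \left(\left(34 + 25\right) - 18\right) = \left(-5 + \frac{18}{20}\right) \left(\left(34 + 25\right) - 18\right) = \left(-5 + 18 \cdot \frac{1}{20}\right) \left(59 - 18\right) = \left(-5 + \frac{9}{10}\right) 41 = \left(- \frac{41}{10}\right) 41 = - \frac{1681}{10}$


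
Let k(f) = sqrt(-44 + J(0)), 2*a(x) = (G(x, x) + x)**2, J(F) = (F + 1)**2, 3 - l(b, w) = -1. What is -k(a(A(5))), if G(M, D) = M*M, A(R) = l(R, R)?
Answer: -I*sqrt(43) ≈ -6.5574*I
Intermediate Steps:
l(b, w) = 4 (l(b, w) = 3 - 1*(-1) = 3 + 1 = 4)
A(R) = 4
G(M, D) = M**2
J(F) = (1 + F)**2
a(x) = (x + x**2)**2/2 (a(x) = (x**2 + x)**2/2 = (x + x**2)**2/2)
k(f) = I*sqrt(43) (k(f) = sqrt(-44 + (1 + 0)**2) = sqrt(-44 + 1**2) = sqrt(-44 + 1) = sqrt(-43) = I*sqrt(43))
-k(a(A(5))) = -I*sqrt(43)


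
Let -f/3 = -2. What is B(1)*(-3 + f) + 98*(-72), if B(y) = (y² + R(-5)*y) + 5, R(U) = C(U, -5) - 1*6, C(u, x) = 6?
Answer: -7038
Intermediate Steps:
f = 6 (f = -3*(-2) = 6)
R(U) = 0 (R(U) = 6 - 1*6 = 6 - 6 = 0)
B(y) = 5 + y² (B(y) = (y² + 0*y) + 5 = (y² + 0) + 5 = y² + 5 = 5 + y²)
B(1)*(-3 + f) + 98*(-72) = (5 + 1²)*(-3 + 6) + 98*(-72) = (5 + 1)*3 - 7056 = 6*3 - 7056 = 18 - 7056 = -7038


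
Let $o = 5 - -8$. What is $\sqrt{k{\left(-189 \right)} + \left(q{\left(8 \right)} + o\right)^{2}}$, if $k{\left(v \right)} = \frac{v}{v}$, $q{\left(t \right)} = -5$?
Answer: $\sqrt{65} \approx 8.0623$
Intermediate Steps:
$k{\left(v \right)} = 1$
$o = 13$ ($o = 5 + 8 = 13$)
$\sqrt{k{\left(-189 \right)} + \left(q{\left(8 \right)} + o\right)^{2}} = \sqrt{1 + \left(-5 + 13\right)^{2}} = \sqrt{1 + 8^{2}} = \sqrt{1 + 64} = \sqrt{65}$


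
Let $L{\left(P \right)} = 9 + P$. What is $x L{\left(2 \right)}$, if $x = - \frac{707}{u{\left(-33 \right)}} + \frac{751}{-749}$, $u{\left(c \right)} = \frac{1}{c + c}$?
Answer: $\frac{384439957}{749} \approx 5.1327 \cdot 10^{5}$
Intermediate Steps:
$u{\left(c \right)} = \frac{1}{2 c}$
$x = \frac{34949087}{749}$ ($x = - \frac{707}{\frac{1}{2} \frac{1}{-33}} + \frac{751}{-749} = - \frac{707}{\frac{1}{2} \left(- \frac{1}{33}\right)} + 751 \left(- \frac{1}{749}\right) = - \frac{707}{- \frac{1}{66}} - \frac{751}{749} = \left(-707\right) \left(-66\right) - \frac{751}{749} = 46662 - \frac{751}{749} = \frac{34949087}{749} \approx 46661.0$)
$x L{\left(2 \right)} = \frac{34949087 \left(9 + 2\right)}{749} = \frac{34949087}{749} \cdot 11 = \frac{384439957}{749}$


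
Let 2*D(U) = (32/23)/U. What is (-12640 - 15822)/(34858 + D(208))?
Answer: -8510138/10422543 ≈ -0.81651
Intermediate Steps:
D(U) = 16/(23*U) (D(U) = ((32/23)/U)/2 = ((32*(1/23))/U)/2 = (32/(23*U))/2 = 16/(23*U))
(-12640 - 15822)/(34858 + D(208)) = (-12640 - 15822)/(34858 + (16/23)/208) = -28462/(34858 + (16/23)*(1/208)) = -28462/(34858 + 1/299) = -28462/10422543/299 = -28462*299/10422543 = -8510138/10422543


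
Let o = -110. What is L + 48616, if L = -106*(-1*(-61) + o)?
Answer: 53810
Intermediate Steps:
L = 5194 (L = -106*(-1*(-61) - 110) = -106*(61 - 110) = -106*(-49) = 5194)
L + 48616 = 5194 + 48616 = 53810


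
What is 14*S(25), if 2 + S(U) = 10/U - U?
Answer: -1862/5 ≈ -372.40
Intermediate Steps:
S(U) = -2 - U + 10/U (S(U) = -2 + (10/U - U) = -2 + (-U + 10/U) = -2 - U + 10/U)
14*S(25) = 14*(-2 - 1*25 + 10/25) = 14*(-2 - 25 + 10*(1/25)) = 14*(-2 - 25 + ⅖) = 14*(-133/5) = -1862/5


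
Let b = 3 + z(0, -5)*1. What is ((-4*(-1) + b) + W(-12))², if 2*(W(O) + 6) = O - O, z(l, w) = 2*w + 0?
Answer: 81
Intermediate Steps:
z(l, w) = 2*w
W(O) = -6 (W(O) = -6 + (O - O)/2 = -6 + (½)*0 = -6 + 0 = -6)
b = -7 (b = 3 + (2*(-5))*1 = 3 - 10*1 = 3 - 10 = -7)
((-4*(-1) + b) + W(-12))² = ((-4*(-1) - 7) - 6)² = ((4 - 7) - 6)² = (-3 - 6)² = (-9)² = 81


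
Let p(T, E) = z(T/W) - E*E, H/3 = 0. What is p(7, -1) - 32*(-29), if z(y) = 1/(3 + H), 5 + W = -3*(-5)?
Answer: 2782/3 ≈ 927.33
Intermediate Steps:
H = 0 (H = 3*0 = 0)
W = 10 (W = -5 - 3*(-5) = -5 + 15 = 10)
z(y) = ⅓ (z(y) = 1/(3 + 0) = 1/3 = ⅓)
p(T, E) = ⅓ - E² (p(T, E) = ⅓ - E*E = ⅓ - E²)
p(7, -1) - 32*(-29) = (⅓ - 1*(-1)²) - 32*(-29) = (⅓ - 1*1) + 928 = (⅓ - 1) + 928 = -⅔ + 928 = 2782/3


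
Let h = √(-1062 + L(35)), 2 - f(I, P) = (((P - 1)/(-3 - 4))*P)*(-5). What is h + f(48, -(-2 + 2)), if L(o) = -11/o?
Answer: 2 + I*√1301335/35 ≈ 2.0 + 32.593*I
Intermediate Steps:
f(I, P) = 2 + 5*P*(⅐ - P/7) (f(I, P) = 2 - ((P - 1)/(-3 - 4))*P*(-5) = 2 - ((-1 + P)/(-7))*P*(-5) = 2 - ((-1 + P)*(-⅐))*P*(-5) = 2 - (⅐ - P/7)*P*(-5) = 2 - P*(⅐ - P/7)*(-5) = 2 - (-5)*P*(⅐ - P/7) = 2 + 5*P*(⅐ - P/7))
h = I*√1301335/35 (h = √(-1062 - 11/35) = √(-37181/35) = I*√1301335/35 ≈ 32.593*I)
h + f(48, -(-2 + 2)) = I*√1301335/35 + (2 - 5*(-2 + 2)²/7 + 5*(-(-2 + 2))/7) = I*√1301335/35 + (2 - 5*(-1*0)²/7 + 5*(-1*0)/7) = I*√1301335/35 + (2 - 5/7*0² + (5/7)*0) = I*√1301335/35 + (2 - 5/7*0 + 0) = I*√1301335/35 + (2 + 0 + 0) = I*√1301335/35 + 2 = 2 + I*√1301335/35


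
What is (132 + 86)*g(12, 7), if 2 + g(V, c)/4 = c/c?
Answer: -872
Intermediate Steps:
g(V, c) = -4 (g(V, c) = -8 + 4*(c/c) = -8 + 4*1 = -8 + 4 = -4)
(132 + 86)*g(12, 7) = (132 + 86)*(-4) = 218*(-4) = -872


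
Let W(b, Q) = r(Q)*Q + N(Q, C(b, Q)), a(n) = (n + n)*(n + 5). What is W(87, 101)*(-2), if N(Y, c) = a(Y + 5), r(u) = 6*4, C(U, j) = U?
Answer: -51912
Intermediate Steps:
r(u) = 24
a(n) = 2*n*(5 + n) (a(n) = (2*n)*(5 + n) = 2*n*(5 + n))
N(Y, c) = 2*(5 + Y)*(10 + Y) (N(Y, c) = 2*(Y + 5)*(5 + (Y + 5)) = 2*(5 + Y)*(5 + (5 + Y)) = 2*(5 + Y)*(10 + Y))
W(b, Q) = 24*Q + 2*(5 + Q)*(10 + Q)
W(87, 101)*(-2) = (100 + 2*101² + 54*101)*(-2) = (100 + 2*10201 + 5454)*(-2) = (100 + 20402 + 5454)*(-2) = 25956*(-2) = -51912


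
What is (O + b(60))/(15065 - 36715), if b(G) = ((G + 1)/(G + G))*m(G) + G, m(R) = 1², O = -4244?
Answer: 502019/2598000 ≈ 0.19323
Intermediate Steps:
m(R) = 1
b(G) = G + (1 + G)/(2*G) (b(G) = ((G + 1)/(G + G))*1 + G = ((1 + G)/((2*G)))*1 + G = ((1 + G)*(1/(2*G)))*1 + G = ((1 + G)/(2*G))*1 + G = (1 + G)/(2*G) + G = G + (1 + G)/(2*G))
(O + b(60))/(15065 - 36715) = (-4244 + (½ + 60 + (½)/60))/(15065 - 36715) = (-4244 + (½ + 60 + (½)*(1/60)))/(-21650) = (-4244 + (½ + 60 + 1/120))*(-1/21650) = (-4244 + 7261/120)*(-1/21650) = -502019/120*(-1/21650) = 502019/2598000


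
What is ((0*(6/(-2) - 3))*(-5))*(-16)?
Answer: 0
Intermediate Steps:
((0*(6/(-2) - 3))*(-5))*(-16) = ((0*(6*(-½) - 3))*(-5))*(-16) = ((0*(-3 - 3))*(-5))*(-16) = ((0*(-6))*(-5))*(-16) = (0*(-5))*(-16) = 0*(-16) = 0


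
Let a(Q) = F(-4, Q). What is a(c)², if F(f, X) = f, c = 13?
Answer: 16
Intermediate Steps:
a(Q) = -4
a(c)² = (-4)² = 16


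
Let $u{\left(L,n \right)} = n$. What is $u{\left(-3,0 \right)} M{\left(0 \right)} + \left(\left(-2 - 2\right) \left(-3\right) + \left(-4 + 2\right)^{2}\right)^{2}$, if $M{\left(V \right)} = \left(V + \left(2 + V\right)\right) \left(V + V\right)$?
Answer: $256$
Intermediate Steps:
$M{\left(V \right)} = 2 V \left(2 + 2 V\right)$ ($M{\left(V \right)} = \left(2 + 2 V\right) 2 V = 2 V \left(2 + 2 V\right)$)
$u{\left(-3,0 \right)} M{\left(0 \right)} + \left(\left(-2 - 2\right) \left(-3\right) + \left(-4 + 2\right)^{2}\right)^{2} = 0 \cdot 4 \cdot 0 \left(1 + 0\right) + \left(\left(-2 - 2\right) \left(-3\right) + \left(-4 + 2\right)^{2}\right)^{2} = 0 \cdot 4 \cdot 0 \cdot 1 + \left(\left(-4\right) \left(-3\right) + \left(-2\right)^{2}\right)^{2} = 0 \cdot 0 + \left(12 + 4\right)^{2} = 0 + 16^{2} = 0 + 256 = 256$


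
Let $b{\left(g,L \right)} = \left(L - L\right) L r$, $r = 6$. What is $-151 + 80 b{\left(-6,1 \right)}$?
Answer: $-151$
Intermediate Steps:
$b{\left(g,L \right)} = 0$ ($b{\left(g,L \right)} = \left(L - L\right) L 6 = 0 L 6 = 0 \cdot 6 = 0$)
$-151 + 80 b{\left(-6,1 \right)} = -151 + 80 \cdot 0 = -151 + 0 = -151$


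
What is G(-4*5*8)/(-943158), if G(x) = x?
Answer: 80/471579 ≈ 0.00016964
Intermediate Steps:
G(-4*5*8)/(-943158) = (-4*5*8)/(-943158) = -20*8*(-1/943158) = -160*(-1/943158) = 80/471579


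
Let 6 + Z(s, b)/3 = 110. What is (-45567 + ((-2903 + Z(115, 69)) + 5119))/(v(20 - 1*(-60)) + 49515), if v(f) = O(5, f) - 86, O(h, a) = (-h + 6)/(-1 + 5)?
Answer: -172156/197717 ≈ -0.87072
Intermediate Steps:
Z(s, b) = 312 (Z(s, b) = -18 + 3*110 = -18 + 330 = 312)
O(h, a) = 3/2 - h/4 (O(h, a) = (6 - h)/4 = (6 - h)*(¼) = 3/2 - h/4)
v(f) = -343/4 (v(f) = (3/2 - ¼*5) - 86 = (3/2 - 5/4) - 86 = ¼ - 86 = -343/4)
(-45567 + ((-2903 + Z(115, 69)) + 5119))/(v(20 - 1*(-60)) + 49515) = (-45567 + ((-2903 + 312) + 5119))/(-343/4 + 49515) = (-45567 + (-2591 + 5119))/(197717/4) = (-45567 + 2528)*(4/197717) = -43039*4/197717 = -172156/197717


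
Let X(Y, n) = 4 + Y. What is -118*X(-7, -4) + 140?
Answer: 494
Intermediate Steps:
-118*X(-7, -4) + 140 = -118*(4 - 7) + 140 = -118*(-3) + 140 = 354 + 140 = 494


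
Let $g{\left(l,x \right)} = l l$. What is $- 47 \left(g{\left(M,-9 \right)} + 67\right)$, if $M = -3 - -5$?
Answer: $-3337$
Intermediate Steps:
$M = 2$ ($M = -3 + 5 = 2$)
$g{\left(l,x \right)} = l^{2}$
$- 47 \left(g{\left(M,-9 \right)} + 67\right) = - 47 \left(2^{2} + 67\right) = - 47 \left(4 + 67\right) = \left(-47\right) 71 = -3337$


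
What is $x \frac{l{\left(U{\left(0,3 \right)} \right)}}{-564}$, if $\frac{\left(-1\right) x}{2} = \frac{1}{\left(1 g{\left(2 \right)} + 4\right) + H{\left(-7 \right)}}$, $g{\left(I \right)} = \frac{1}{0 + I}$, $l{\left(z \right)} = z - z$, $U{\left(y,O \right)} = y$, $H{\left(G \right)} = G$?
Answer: $0$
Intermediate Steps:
$l{\left(z \right)} = 0$
$g{\left(I \right)} = \frac{1}{I}$
$x = \frac{4}{5}$ ($x = - \frac{2}{\left(1 \cdot \frac{1}{2} + 4\right) - 7} = - \frac{2}{\left(\frac{1}{2} + 4\right) - 7} = - \frac{2}{\frac{9}{2} - 7} = - \frac{2}{- \frac{5}{2}} = \left(-2\right) \left(- \frac{2}{5}\right) = \frac{4}{5} \approx 0.8$)
$x \frac{l{\left(U{\left(0,3 \right)} \right)}}{-564} = \frac{4 \frac{0}{-564}}{5} = \frac{4 \cdot 0 \left(- \frac{1}{564}\right)}{5} = \frac{4}{5} \cdot 0 = 0$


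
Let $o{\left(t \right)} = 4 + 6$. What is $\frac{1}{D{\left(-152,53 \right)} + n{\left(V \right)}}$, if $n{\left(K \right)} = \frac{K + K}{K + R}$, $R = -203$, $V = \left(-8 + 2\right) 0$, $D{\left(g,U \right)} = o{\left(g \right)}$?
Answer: $\frac{1}{10} \approx 0.1$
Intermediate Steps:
$o{\left(t \right)} = 10$
$D{\left(g,U \right)} = 10$
$V = 0$ ($V = \left(-6\right) 0 = 0$)
$n{\left(K \right)} = \frac{2 K}{-203 + K}$ ($n{\left(K \right)} = \frac{K + K}{K - 203} = \frac{2 K}{-203 + K}$)
$\frac{1}{D{\left(-152,53 \right)} + n{\left(V \right)}} = \frac{1}{10 + 2 \cdot 0 \frac{1}{-203 + 0}} = \frac{1}{10 + 2 \cdot 0 \frac{1}{-203}} = \frac{1}{10 + 2 \cdot 0 \left(- \frac{1}{203}\right)} = \frac{1}{10 + 0} = \frac{1}{10}$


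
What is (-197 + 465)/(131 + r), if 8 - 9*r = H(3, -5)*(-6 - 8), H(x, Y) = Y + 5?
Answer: 2412/1187 ≈ 2.0320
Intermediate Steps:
H(x, Y) = 5 + Y
r = 8/9 (r = 8/9 - (5 - 5)*(-6 - 8)/9 = 8/9 - 0*(-14) = 8/9 - ⅑*0 = 8/9 + 0 = 8/9 ≈ 0.88889)
(-197 + 465)/(131 + r) = (-197 + 465)/(131 + 8/9) = 268/(1187/9) = 268*(9/1187) = 2412/1187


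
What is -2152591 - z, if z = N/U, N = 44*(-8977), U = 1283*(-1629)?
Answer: -4498930653125/2090007 ≈ -2.1526e+6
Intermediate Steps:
U = -2090007
N = -394988
z = 394988/2090007 (z = -394988/(-2090007) = -394988*(-1/2090007) = 394988/2090007 ≈ 0.18899)
-2152591 - z = -2152591 - 1*394988/2090007 = -2152591 - 394988/2090007 = -4498930653125/2090007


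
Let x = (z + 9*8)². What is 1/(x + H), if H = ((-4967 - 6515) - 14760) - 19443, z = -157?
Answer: -1/38460 ≈ -2.6001e-5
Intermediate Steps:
x = 7225 (x = (-157 + 9*8)² = (-157 + 72)² = (-85)² = 7225)
H = -45685 (H = (-11482 - 14760) - 19443 = -26242 - 19443 = -45685)
1/(x + H) = 1/(7225 - 45685) = 1/(-38460) = -1/38460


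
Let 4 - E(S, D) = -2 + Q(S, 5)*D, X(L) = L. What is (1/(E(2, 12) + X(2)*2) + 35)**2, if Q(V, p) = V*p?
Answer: 14814801/12100 ≈ 1224.4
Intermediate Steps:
E(S, D) = 6 - 5*D*S (E(S, D) = 4 - (-2 + (S*5)*D) = 4 - (-2 + (5*S)*D) = 4 - (-2 + 5*D*S) = 4 + (2 - 5*D*S) = 6 - 5*D*S)
(1/(E(2, 12) + X(2)*2) + 35)**2 = (1/((6 - 5*12*2) + 2*2) + 35)**2 = (1/((6 - 120) + 4) + 35)**2 = (1/(-114 + 4) + 35)**2 = (1/(-110) + 35)**2 = (-1/110 + 35)**2 = (3849/110)**2 = 14814801/12100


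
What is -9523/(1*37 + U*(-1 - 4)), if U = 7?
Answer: -9523/2 ≈ -4761.5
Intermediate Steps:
-9523/(1*37 + U*(-1 - 4)) = -9523/(1*37 + 7*(-1 - 4)) = -9523/(37 + 7*(-5)) = -9523/(37 - 35) = -9523/2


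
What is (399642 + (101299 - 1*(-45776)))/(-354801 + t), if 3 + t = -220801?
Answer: -546717/575605 ≈ -0.94981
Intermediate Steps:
t = -220804 (t = -3 - 220801 = -220804)
(399642 + (101299 - 1*(-45776)))/(-354801 + t) = (399642 + (101299 - 1*(-45776)))/(-354801 - 220804) = (399642 + (101299 + 45776))/(-575605) = (399642 + 147075)*(-1/575605) = 546717*(-1/575605) = -546717/575605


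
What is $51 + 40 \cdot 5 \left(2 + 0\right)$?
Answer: $451$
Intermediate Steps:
$51 + 40 \cdot 5 \left(2 + 0\right) = 51 + 40 \cdot 5 \cdot 2 = 51 + 40 \cdot 10 = 51 + 400 = 451$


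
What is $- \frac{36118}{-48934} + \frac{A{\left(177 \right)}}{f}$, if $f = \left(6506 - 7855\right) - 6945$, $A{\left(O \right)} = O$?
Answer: $\frac{145450687}{202929298} \approx 0.71676$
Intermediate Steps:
$f = -8294$ ($f = -1349 - 6945 = -8294$)
$- \frac{36118}{-48934} + \frac{A{\left(177 \right)}}{f} = - \frac{36118}{-48934} + \frac{177}{-8294} = \left(-36118\right) \left(- \frac{1}{48934}\right) + 177 \left(- \frac{1}{8294}\right) = \frac{18059}{24467} - \frac{177}{8294} = \frac{145450687}{202929298}$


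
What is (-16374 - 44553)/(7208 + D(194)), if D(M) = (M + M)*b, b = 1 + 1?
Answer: -60927/7984 ≈ -7.6311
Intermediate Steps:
b = 2
D(M) = 4*M (D(M) = (M + M)*2 = (2*M)*2 = 4*M)
(-16374 - 44553)/(7208 + D(194)) = (-16374 - 44553)/(7208 + 4*194) = -60927/(7208 + 776) = -60927/7984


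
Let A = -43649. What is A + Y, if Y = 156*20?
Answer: -40529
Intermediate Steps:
Y = 3120
A + Y = -43649 + 3120 = -40529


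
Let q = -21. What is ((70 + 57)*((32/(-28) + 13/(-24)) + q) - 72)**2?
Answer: 246108264649/28224 ≈ 8.7198e+6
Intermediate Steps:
((70 + 57)*((32/(-28) + 13/(-24)) + q) - 72)**2 = ((70 + 57)*((32/(-28) + 13/(-24)) - 21) - 72)**2 = (127*((32*(-1/28) + 13*(-1/24)) - 21) - 72)**2 = (127*((-8/7 - 13/24) - 21) - 72)**2 = (127*(-283/168 - 21) - 72)**2 = (127*(-3811/168) - 72)**2 = (-483997/168 - 72)**2 = (-496093/168)**2 = 246108264649/28224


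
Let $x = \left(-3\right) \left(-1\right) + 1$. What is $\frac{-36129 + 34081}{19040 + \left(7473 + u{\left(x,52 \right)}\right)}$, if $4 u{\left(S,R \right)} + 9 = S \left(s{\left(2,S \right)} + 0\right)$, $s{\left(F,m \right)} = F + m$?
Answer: $- \frac{8192}{106067} \approx -0.077234$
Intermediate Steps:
$x = 4$ ($x = 3 + 1 = 4$)
$u{\left(S,R \right)} = - \frac{9}{4} + \frac{S \left(2 + S\right)}{4}$ ($u{\left(S,R \right)} = - \frac{9}{4} + \frac{S \left(\left(2 + S\right) + 0\right)}{4} = - \frac{9}{4} + \frac{S \left(2 + S\right)}{4}$)
$\frac{-36129 + 34081}{19040 + \left(7473 + u{\left(x,52 \right)}\right)} = \frac{-36129 + 34081}{19040 + \left(7473 - \left(\frac{9}{4} - \left(2 + 4\right)\right)\right)} = - \frac{2048}{19040 + \left(7473 - \left(\frac{9}{4} - 6\right)\right)} = - \frac{2048}{19040 + \left(7473 + \left(- \frac{9}{4} + 6\right)\right)} = - \frac{2048}{19040 + \left(7473 + \frac{15}{4}\right)} = - \frac{2048}{19040 + \frac{29907}{4}} = - \frac{2048}{\frac{106067}{4}} = \left(-2048\right) \frac{4}{106067} = - \frac{8192}{106067}$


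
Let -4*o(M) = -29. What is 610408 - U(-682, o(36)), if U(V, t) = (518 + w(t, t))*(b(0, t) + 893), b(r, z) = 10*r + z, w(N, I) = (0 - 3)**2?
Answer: 543905/4 ≈ 1.3598e+5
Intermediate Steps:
o(M) = 29/4 (o(M) = -1/4*(-29) = 29/4)
w(N, I) = 9 (w(N, I) = (-3)**2 = 9)
b(r, z) = z + 10*r
U(V, t) = 470611 + 527*t (U(V, t) = (518 + 9)*((t + 10*0) + 893) = 527*((t + 0) + 893) = 527*(t + 893) = 527*(893 + t) = 470611 + 527*t)
610408 - U(-682, o(36)) = 610408 - (470611 + 527*(29/4)) = 610408 - (470611 + 15283/4) = 610408 - 1*1897727/4 = 610408 - 1897727/4 = 543905/4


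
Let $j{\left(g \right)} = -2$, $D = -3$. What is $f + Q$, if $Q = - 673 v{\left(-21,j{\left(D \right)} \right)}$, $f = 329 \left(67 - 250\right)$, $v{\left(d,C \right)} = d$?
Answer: $-46074$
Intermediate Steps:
$f = -60207$ ($f = 329 \left(-183\right) = -60207$)
$Q = 14133$ ($Q = \left(-673\right) \left(-21\right) = 14133$)
$f + Q = -60207 + 14133 = -46074$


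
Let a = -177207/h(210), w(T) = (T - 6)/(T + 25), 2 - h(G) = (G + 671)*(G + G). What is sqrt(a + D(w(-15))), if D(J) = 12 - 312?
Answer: I*sqrt(338912614194)/33638 ≈ 17.307*I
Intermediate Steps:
h(G) = 2 - 2*G*(671 + G) (h(G) = 2 - (G + 671)*(G + G) = 2 - (671 + G)*2*G = 2 - 2*G*(671 + G))
w(T) = (-6 + T)/(25 + T)
D(J) = -300
a = 177207/370018 (a = -177207/(2 - 1342*210 - 2*210**2) = -177207/(2 - 281820 - 2*44100) = -177207/(2 - 281820 - 88200) = -177207/(-370018) = -177207*(-1/370018) = 177207/370018 ≈ 0.47891)
sqrt(a + D(w(-15))) = sqrt(177207/370018 - 300) = sqrt(-110828193/370018) = I*sqrt(338912614194)/33638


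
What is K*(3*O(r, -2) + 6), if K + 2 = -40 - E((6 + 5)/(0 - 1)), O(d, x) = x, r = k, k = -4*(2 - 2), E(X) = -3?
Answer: 0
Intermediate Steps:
k = 0 (k = -4*0 = 0)
r = 0
K = -39 (K = -2 + (-40 - 1*(-3)) = -2 + (-40 + 3) = -2 - 37 = -39)
K*(3*O(r, -2) + 6) = -39*(3*(-2) + 6) = -39*(-6 + 6) = -39*0 = 0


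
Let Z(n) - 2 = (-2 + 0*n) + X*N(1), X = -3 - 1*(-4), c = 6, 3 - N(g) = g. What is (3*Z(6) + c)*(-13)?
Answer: -156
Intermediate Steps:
N(g) = 3 - g
X = 1 (X = -3 + 4 = 1)
Z(n) = 2 (Z(n) = 2 + ((-2 + 0*n) + 1*(3 - 1*1)) = 2 + ((-2 + 0) + 1*(3 - 1)) = 2 + (-2 + 1*2) = 2 + (-2 + 2) = 2 + 0 = 2)
(3*Z(6) + c)*(-13) = (3*2 + 6)*(-13) = (6 + 6)*(-13) = 12*(-13) = -156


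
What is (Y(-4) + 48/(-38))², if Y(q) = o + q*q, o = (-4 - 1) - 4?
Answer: 11881/361 ≈ 32.911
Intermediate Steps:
o = -9 (o = -5 - 4 = -9)
Y(q) = -9 + q² (Y(q) = -9 + q*q = -9 + q²)
(Y(-4) + 48/(-38))² = ((-9 + (-4)²) + 48/(-38))² = ((-9 + 16) + 48*(-1/38))² = (7 - 24/19)² = (109/19)² = 11881/361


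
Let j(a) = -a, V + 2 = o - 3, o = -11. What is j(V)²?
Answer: 256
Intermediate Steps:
V = -16 (V = -2 + (-11 - 3) = -2 - 14 = -16)
j(V)² = (-1*(-16))² = 16² = 256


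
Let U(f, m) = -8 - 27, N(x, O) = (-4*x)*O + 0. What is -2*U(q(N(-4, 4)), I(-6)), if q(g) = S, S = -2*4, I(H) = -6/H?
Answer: 70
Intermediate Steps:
N(x, O) = -4*O*x (N(x, O) = -4*O*x + 0 = -4*O*x)
S = -8
q(g) = -8
U(f, m) = -35
-2*U(q(N(-4, 4)), I(-6)) = -2*(-35) = 70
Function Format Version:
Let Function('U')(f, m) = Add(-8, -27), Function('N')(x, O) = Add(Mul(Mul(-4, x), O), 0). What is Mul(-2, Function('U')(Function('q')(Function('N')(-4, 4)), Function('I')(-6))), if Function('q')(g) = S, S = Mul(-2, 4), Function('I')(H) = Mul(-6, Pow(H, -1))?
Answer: 70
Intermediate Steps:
Function('N')(x, O) = Mul(-4, O, x) (Function('N')(x, O) = Add(Mul(-4, O, x), 0) = Mul(-4, O, x))
S = -8
Function('q')(g) = -8
Function('U')(f, m) = -35
Mul(-2, Function('U')(Function('q')(Function('N')(-4, 4)), Function('I')(-6))) = Mul(-2, -35) = 70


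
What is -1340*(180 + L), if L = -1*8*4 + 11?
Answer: -213060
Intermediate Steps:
L = -21 (L = -8*4 + 11 = -32 + 11 = -21)
-1340*(180 + L) = -1340*(180 - 21) = -1340*159 = -213060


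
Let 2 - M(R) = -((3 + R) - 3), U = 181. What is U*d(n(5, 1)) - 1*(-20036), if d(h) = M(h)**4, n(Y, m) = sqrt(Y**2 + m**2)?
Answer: 258232 + 43440*sqrt(26) ≈ 4.7973e+5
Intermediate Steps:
M(R) = 2 + R (M(R) = 2 - (-1)*((3 + R) - 3) = 2 - (-1)*R = 2 + R)
d(h) = (2 + h)**4
U*d(n(5, 1)) - 1*(-20036) = 181*(2 + sqrt(5**2 + 1**2))**4 - 1*(-20036) = 181*(2 + sqrt(25 + 1))**4 + 20036 = 181*(2 + sqrt(26))**4 + 20036 = 20036 + 181*(2 + sqrt(26))**4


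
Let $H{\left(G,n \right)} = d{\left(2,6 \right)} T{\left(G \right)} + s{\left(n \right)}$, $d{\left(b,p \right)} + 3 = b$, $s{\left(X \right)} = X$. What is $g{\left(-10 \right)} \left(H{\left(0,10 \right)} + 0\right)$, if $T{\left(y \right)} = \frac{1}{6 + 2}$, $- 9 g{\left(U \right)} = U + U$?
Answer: $\frac{395}{18} \approx 21.944$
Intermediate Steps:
$g{\left(U \right)} = - \frac{2 U}{9}$ ($g{\left(U \right)} = - \frac{U + U}{9} = - \frac{2 U}{9}$)
$T{\left(y \right)} = \frac{1}{8}$
$d{\left(b,p \right)} = -3 + b$
$H{\left(G,n \right)} = - \frac{1}{8} + n$ ($H{\left(G,n \right)} = \left(-3 + 2\right) \frac{1}{8} + n = \left(-1\right) \frac{1}{8} + n = - \frac{1}{8} + n$)
$g{\left(-10 \right)} \left(H{\left(0,10 \right)} + 0\right) = \left(- \frac{2}{9}\right) \left(-10\right) \left(\left(- \frac{1}{8} + 10\right) + 0\right) = \frac{20 \left(\frac{79}{8} + 0\right)}{9} = \frac{20}{9} \cdot \frac{79}{8} = \frac{395}{18}$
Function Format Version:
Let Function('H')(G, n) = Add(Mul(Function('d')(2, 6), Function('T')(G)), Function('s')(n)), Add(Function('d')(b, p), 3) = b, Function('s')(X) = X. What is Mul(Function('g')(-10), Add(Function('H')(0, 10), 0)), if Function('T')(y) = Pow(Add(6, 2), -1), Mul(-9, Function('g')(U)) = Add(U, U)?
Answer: Rational(395, 18) ≈ 21.944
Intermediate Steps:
Function('g')(U) = Mul(Rational(-2, 9), U) (Function('g')(U) = Mul(Rational(-1, 9), Add(U, U)) = Mul(Rational(-1, 9), Mul(2, U)) = Mul(Rational(-2, 9), U))
Function('T')(y) = Rational(1, 8) (Function('T')(y) = Pow(8, -1) = Rational(1, 8))
Function('d')(b, p) = Add(-3, b)
Function('H')(G, n) = Add(Rational(-1, 8), n) (Function('H')(G, n) = Add(Mul(Add(-3, 2), Rational(1, 8)), n) = Add(Mul(-1, Rational(1, 8)), n) = Add(Rational(-1, 8), n))
Mul(Function('g')(-10), Add(Function('H')(0, 10), 0)) = Mul(Mul(Rational(-2, 9), -10), Add(Add(Rational(-1, 8), 10), 0)) = Mul(Rational(20, 9), Add(Rational(79, 8), 0)) = Mul(Rational(20, 9), Rational(79, 8)) = Rational(395, 18)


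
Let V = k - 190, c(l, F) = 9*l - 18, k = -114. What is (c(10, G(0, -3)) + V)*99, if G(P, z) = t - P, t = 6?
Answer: -22968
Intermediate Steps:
G(P, z) = 6 - P
c(l, F) = -18 + 9*l
V = -304 (V = -114 - 190 = -304)
(c(10, G(0, -3)) + V)*99 = ((-18 + 9*10) - 304)*99 = ((-18 + 90) - 304)*99 = (72 - 304)*99 = -232*99 = -22968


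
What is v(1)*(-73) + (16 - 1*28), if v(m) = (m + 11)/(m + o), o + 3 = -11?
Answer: 720/13 ≈ 55.385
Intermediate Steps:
o = -14 (o = -3 - 11 = -14)
v(m) = (11 + m)/(-14 + m) (v(m) = (m + 11)/(m - 14) = (11 + m)/(-14 + m))
v(1)*(-73) + (16 - 1*28) = ((11 + 1)/(-14 + 1))*(-73) + (16 - 1*28) = (12/(-13))*(-73) + (16 - 28) = -1/13*12*(-73) - 12 = -12/13*(-73) - 12 = 876/13 - 12 = 720/13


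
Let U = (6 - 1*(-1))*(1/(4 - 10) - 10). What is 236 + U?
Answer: 989/6 ≈ 164.83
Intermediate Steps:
U = -427/6 (U = (6 + 1)*(1/(-6) - 10) = 7*(-⅙ - 10) = 7*(-61/6) = -427/6 ≈ -71.167)
236 + U = 236 - 427/6 = 989/6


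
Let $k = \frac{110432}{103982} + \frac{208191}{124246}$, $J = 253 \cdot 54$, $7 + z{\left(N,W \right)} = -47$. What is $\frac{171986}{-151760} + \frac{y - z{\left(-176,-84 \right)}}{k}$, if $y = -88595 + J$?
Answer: $- \frac{36704214887248200801}{1341894200641960} \approx -27353.0$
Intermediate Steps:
$z{\left(N,W \right)} = -54$ ($z{\left(N,W \right)} = -7 - 47 = -54$)
$J = 13662$
$y = -74933$ ($y = -88595 + 13662 = -74933$)
$k = \frac{17684425417}{6459673786}$ ($k = 110432 \cdot \frac{1}{103982} + 208191 \cdot \frac{1}{124246} = \frac{55216}{51991} + \frac{208191}{124246} = \frac{17684425417}{6459673786} \approx 2.7377$)
$\frac{171986}{-151760} + \frac{y - z{\left(-176,-84 \right)}}{k} = \frac{171986}{-151760} + \frac{-74933 - -54}{\frac{17684425417}{6459673786}} = 171986 \left(- \frac{1}{151760}\right) + \left(-74933 + 54\right) \frac{6459673786}{17684425417} = - \frac{85993}{75880} - \frac{483693913421894}{17684425417} = - \frac{36704214887248200801}{1341894200641960}$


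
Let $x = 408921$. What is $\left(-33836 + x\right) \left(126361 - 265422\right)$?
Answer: $-52159695185$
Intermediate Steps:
$\left(-33836 + x\right) \left(126361 - 265422\right) = \left(-33836 + 408921\right) \left(126361 - 265422\right) = 375085 \left(-139061\right) = -52159695185$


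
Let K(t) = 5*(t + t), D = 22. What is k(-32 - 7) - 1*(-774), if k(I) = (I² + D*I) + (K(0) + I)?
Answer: 1398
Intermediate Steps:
K(t) = 10*t (K(t) = 5*(2*t) = 10*t)
k(I) = I² + 23*I (k(I) = (I² + 22*I) + (10*0 + I) = (I² + 22*I) + (0 + I) = (I² + 22*I) + I = I² + 23*I)
k(-32 - 7) - 1*(-774) = (-32 - 7)*(23 + (-32 - 7)) - 1*(-774) = -39*(23 - 39) + 774 = -39*(-16) + 774 = 624 + 774 = 1398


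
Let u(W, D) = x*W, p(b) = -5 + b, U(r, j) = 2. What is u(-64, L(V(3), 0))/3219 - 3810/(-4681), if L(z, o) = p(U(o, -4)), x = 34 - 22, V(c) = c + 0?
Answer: 2889794/5022713 ≈ 0.57535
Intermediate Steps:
V(c) = c
x = 12
L(z, o) = -3 (L(z, o) = -5 + 2 = -3)
u(W, D) = 12*W
u(-64, L(V(3), 0))/3219 - 3810/(-4681) = (12*(-64))/3219 - 3810/(-4681) = -768*1/3219 - 3810*(-1/4681) = -256/1073 + 3810/4681 = 2889794/5022713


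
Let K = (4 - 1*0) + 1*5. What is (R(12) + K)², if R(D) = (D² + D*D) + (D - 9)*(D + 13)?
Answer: 138384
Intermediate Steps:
K = 9 (K = (4 + 0) + 5 = 4 + 5 = 9)
R(D) = 2*D² + (-9 + D)*(13 + D) (R(D) = (D² + D²) + (-9 + D)*(13 + D) = 2*D² + (-9 + D)*(13 + D))
(R(12) + K)² = ((-117 + 3*12² + 4*12) + 9)² = ((-117 + 3*144 + 48) + 9)² = ((-117 + 432 + 48) + 9)² = (363 + 9)² = 372² = 138384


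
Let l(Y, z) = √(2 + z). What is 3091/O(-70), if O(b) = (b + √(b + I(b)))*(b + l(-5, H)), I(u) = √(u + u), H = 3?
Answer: 3091/(4900 - 70*√5 + √10*√(-35 + I*√35) - 70*√2*√(-35 + I*√35)) ≈ 0.64873 + 0.078604*I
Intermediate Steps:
I(u) = √2*√u (I(u) = √(2*u) = √2*√u)
O(b) = (b + √5)*(b + √(b + √2*√b)) (O(b) = (b + √(b + √2*√b))*(b + √(2 + 3)) = (b + √(b + √2*√b))*(b + √5) = (b + √5)*(b + √(b + √2*√b)))
3091/O(-70) = 3091/((-70)² + √(5*(-70) + 5*√2*√(-70)) - 70*√5 - 70*√(-70 + √2*√(-70))) = 3091/(4900 + √(-350 + 5*√2*(I*√70)) - 70*√5 - 70*√(-70 + √2*(I*√70))) = 3091/(4900 + √(-350 + 10*I*√35) - 70*√5 - 70*√(-70 + 2*I*√35))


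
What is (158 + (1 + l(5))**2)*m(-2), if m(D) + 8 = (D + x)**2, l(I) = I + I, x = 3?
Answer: -1953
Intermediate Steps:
l(I) = 2*I
m(D) = -8 + (3 + D)**2 (m(D) = -8 + (D + 3)**2 = -8 + (3 + D)**2)
(158 + (1 + l(5))**2)*m(-2) = (158 + (1 + 2*5)**2)*(-8 + (3 - 2)**2) = (158 + (1 + 10)**2)*(-8 + 1**2) = (158 + 11**2)*(-8 + 1) = (158 + 121)*(-7) = 279*(-7) = -1953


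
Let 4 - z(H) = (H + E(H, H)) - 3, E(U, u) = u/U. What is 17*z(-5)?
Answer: 187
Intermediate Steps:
z(H) = 6 - H (z(H) = 4 - ((H + H/H) - 3) = 4 - ((H + 1) - 3) = 4 - ((1 + H) - 3) = 4 - (-2 + H) = 4 + (2 - H) = 6 - H)
17*z(-5) = 17*(6 - 1*(-5)) = 17*(6 + 5) = 17*11 = 187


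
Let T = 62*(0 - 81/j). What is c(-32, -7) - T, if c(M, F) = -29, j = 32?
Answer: 2047/16 ≈ 127.94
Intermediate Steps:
T = -2511/16 (T = 62*(0 - 81/32) = 62*(-81/32) = -2511/16 ≈ -156.94)
c(-32, -7) - T = -29 - 1*(-2511/16) = -29 + 2511/16 = 2047/16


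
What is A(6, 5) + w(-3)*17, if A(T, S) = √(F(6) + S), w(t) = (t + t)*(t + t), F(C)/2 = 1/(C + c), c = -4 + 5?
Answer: 612 + √259/7 ≈ 614.30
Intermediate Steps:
c = 1
F(C) = 2/(1 + C) (F(C) = 2/(C + 1) = 2/(1 + C))
w(t) = 4*t² (w(t) = (2*t)*(2*t) = 4*t²)
A(T, S) = √(2/7 + S) (A(T, S) = √(2/(1 + 6) + S) = √(2/7 + S))
A(6, 5) + w(-3)*17 = √(14 + 49*5)/7 + (4*(-3)²)*17 = √(14 + 245)/7 + (4*9)*17 = √259/7 + 36*17 = √259/7 + 612 = 612 + √259/7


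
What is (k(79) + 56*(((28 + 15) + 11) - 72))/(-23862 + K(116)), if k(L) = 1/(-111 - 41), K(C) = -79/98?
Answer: 7507633/177730180 ≈ 0.042242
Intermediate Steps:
K(C) = -79/98 (K(C) = -79*1/98 = -79/98)
k(L) = -1/152 (k(L) = 1/(-152) = -1/152)
(k(79) + 56*(((28 + 15) + 11) - 72))/(-23862 + K(116)) = (-1/152 + 56*(((28 + 15) + 11) - 72))/(-23862 - 79/98) = (-1/152 + 56*((43 + 11) - 72))/(-2338555/98) = (-1/152 + 56*(54 - 72))*(-98/2338555) = (-1/152 + 56*(-18))*(-98/2338555) = (-1/152 - 1008)*(-98/2338555) = -153217/152*(-98/2338555) = 7507633/177730180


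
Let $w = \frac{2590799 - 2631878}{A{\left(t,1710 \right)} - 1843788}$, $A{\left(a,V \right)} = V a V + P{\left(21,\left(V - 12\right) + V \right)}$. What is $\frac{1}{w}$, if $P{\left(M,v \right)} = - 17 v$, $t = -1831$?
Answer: $\frac{1785309608}{13693} \approx 1.3038 \cdot 10^{5}$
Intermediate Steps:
$A{\left(a,V \right)} = 204 - 34 V + a V^{2}$ ($A{\left(a,V \right)} = V a V - 17 \left(\left(V - 12\right) + V\right) = a V^{2} - 17 \left(\left(-12 + V\right) + V\right) = a V^{2} - 17 \left(-12 + 2 V\right) = a V^{2} - \left(-204 + 34 V\right) = 204 - 34 V + a V^{2}$)
$w = \frac{13693}{1785309608}$ ($w = \frac{2590799 - 2631878}{\left(204 - 58140 - 1831 \cdot 1710^{2}\right) - 1843788} = - \frac{41079}{\left(204 - 58140 - 5354027100\right) - 1843788} = - \frac{41079}{-5354085036 - 1843788} = - \frac{41079}{-5355928824} = \left(-41079\right) \left(- \frac{1}{5355928824}\right) = \frac{13693}{1785309608} \approx 7.6698 \cdot 10^{-6}$)
$\frac{1}{w} = \frac{1}{\frac{13693}{1785309608}} = \frac{1785309608}{13693}$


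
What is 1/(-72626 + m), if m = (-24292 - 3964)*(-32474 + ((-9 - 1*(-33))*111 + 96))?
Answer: 1/839526158 ≈ 1.1911e-9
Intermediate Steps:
m = 839598784 (m = -28256*(-32474 + ((-9 + 33)*111 + 96)) = -28256*(-32474 + (24*111 + 96)) = -28256*(-32474 + (2664 + 96)) = -28256*(-32474 + 2760) = -28256*(-29714) = 839598784)
1/(-72626 + m) = 1/(-72626 + 839598784) = 1/839526158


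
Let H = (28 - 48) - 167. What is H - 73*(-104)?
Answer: 7405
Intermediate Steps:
H = -187 (H = -20 - 167 = -187)
H - 73*(-104) = -187 - 73*(-104) = -187 + 7592 = 7405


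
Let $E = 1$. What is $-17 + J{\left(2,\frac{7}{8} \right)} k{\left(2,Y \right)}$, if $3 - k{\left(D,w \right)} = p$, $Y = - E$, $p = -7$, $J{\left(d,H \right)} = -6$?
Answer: $-77$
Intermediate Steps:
$Y = -1$ ($Y = \left(-1\right) 1 = -1$)
$k{\left(D,w \right)} = 10$ ($k{\left(D,w \right)} = 3 - -7 = 3 + 7 = 10$)
$-17 + J{\left(2,\frac{7}{8} \right)} k{\left(2,Y \right)} = -17 - 60 = -77$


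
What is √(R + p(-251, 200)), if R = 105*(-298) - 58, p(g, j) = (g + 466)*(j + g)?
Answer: I*√42313 ≈ 205.7*I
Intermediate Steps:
p(g, j) = (466 + g)*(g + j)
R = -31348 (R = -31290 - 58 = -31348)
√(R + p(-251, 200)) = √(-31348 + ((-251)² + 466*(-251) + 466*200 - 251*200)) = √(-31348 + (63001 - 116966 + 93200 - 50200)) = √(-31348 - 10965) = √(-42313) = I*√42313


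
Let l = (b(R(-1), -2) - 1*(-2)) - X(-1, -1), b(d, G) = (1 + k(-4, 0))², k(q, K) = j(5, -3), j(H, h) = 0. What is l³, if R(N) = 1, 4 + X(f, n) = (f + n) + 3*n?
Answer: 1728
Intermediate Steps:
X(f, n) = -4 + f + 4*n (X(f, n) = -4 + ((f + n) + 3*n) = -4 + (f + 4*n) = -4 + f + 4*n)
k(q, K) = 0
b(d, G) = 1 (b(d, G) = (1 + 0)² = 1² = 1)
l = 12 (l = (1 - 1*(-2)) - (-4 - 1 + 4*(-1)) = (1 + 2) - (-4 - 1 - 4) = 3 - 1*(-9) = 3 + 9 = 12)
l³ = 12³ = 1728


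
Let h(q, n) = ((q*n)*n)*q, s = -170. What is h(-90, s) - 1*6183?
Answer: 234083817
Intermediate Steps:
h(q, n) = n²*q² (h(q, n) = ((n*q)*n)*q = (q*n²)*q = n²*q²)
h(-90, s) - 1*6183 = (-170)²*(-90)² - 1*6183 = 28900*8100 - 6183 = 234090000 - 6183 = 234083817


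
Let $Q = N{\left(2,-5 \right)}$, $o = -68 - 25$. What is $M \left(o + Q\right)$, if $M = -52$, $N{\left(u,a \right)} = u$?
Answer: $4732$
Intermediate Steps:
$o = -93$ ($o = -68 - 25 = -93$)
$Q = 2$
$M \left(o + Q\right) = - 52 \left(-93 + 2\right) = \left(-52\right) \left(-91\right) = 4732$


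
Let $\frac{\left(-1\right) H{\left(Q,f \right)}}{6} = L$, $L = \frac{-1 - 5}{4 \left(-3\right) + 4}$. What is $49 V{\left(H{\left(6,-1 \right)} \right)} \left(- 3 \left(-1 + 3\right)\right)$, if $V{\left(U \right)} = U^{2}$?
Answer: $- \frac{11907}{2} \approx -5953.5$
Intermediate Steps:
$L = \frac{3}{4}$ ($L = - \frac{6}{-12 + 4} = - \frac{6}{-8} = \left(-6\right) \left(- \frac{1}{8}\right) = \frac{3}{4} \approx 0.75$)
$H{\left(Q,f \right)} = - \frac{9}{2}$ ($H{\left(Q,f \right)} = \left(-6\right) \frac{3}{4} = - \frac{9}{2}$)
$49 V{\left(H{\left(6,-1 \right)} \right)} \left(- 3 \left(-1 + 3\right)\right) = 49 \left(- \frac{9}{2}\right)^{2} \left(- 3 \left(-1 + 3\right)\right) = 49 \cdot \frac{81}{4} \left(\left(-3\right) 2\right) = \frac{3969}{4} \left(-6\right) = - \frac{11907}{2}$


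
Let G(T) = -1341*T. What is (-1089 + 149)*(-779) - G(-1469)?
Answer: -1237669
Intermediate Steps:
(-1089 + 149)*(-779) - G(-1469) = (-1089 + 149)*(-779) - (-1341)*(-1469) = -940*(-779) - 1*1969929 = 732260 - 1969929 = -1237669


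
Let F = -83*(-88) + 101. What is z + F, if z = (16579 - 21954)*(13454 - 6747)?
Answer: -36042720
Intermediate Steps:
z = -36050125 (z = -5375*6707 = -36050125)
F = 7405 (F = 7304 + 101 = 7405)
z + F = -36050125 + 7405 = -36042720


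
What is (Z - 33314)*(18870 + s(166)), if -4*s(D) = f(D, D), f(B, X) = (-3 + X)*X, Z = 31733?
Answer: -38277591/2 ≈ -1.9139e+7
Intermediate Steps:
f(B, X) = X*(-3 + X)
s(D) = -D*(-3 + D)/4
(Z - 33314)*(18870 + s(166)) = (31733 - 33314)*(18870 + (1/4)*166*(3 - 1*166)) = -1581*(18870 + (1/4)*166*(3 - 166)) = -1581*(18870 + (1/4)*166*(-163)) = -1581*(18870 - 13529/2) = -1581*24211/2 = -38277591/2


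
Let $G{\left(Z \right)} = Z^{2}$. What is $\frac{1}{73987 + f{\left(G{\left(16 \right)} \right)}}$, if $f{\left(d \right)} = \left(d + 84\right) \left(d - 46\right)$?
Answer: $\frac{1}{145387} \approx 6.8782 \cdot 10^{-6}$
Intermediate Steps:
$f{\left(d \right)} = \left(-46 + d\right) \left(84 + d\right)$ ($f{\left(d \right)} = \left(84 + d\right) \left(-46 + d\right) = \left(-46 + d\right) \left(84 + d\right)$)
$\frac{1}{73987 + f{\left(G{\left(16 \right)} \right)}} = \frac{1}{73987 + \left(-3864 + \left(16^{2}\right)^{2} + 38 \cdot 16^{2}\right)} = \frac{1}{73987 + \left(-3864 + 256^{2} + 38 \cdot 256\right)} = \frac{1}{73987 + \left(-3864 + 65536 + 9728\right)} = \frac{1}{73987 + 71400} = \frac{1}{145387}$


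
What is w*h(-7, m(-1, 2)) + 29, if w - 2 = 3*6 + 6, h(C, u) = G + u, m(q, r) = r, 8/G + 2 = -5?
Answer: 359/7 ≈ 51.286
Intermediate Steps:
G = -8/7 (G = 8/(-2 - 5) = 8/(-7) = 8*(-1/7) = -8/7 ≈ -1.1429)
h(C, u) = -8/7 + u
w = 26 (w = 2 + (3*6 + 6) = 2 + (18 + 6) = 2 + 24 = 26)
w*h(-7, m(-1, 2)) + 29 = 26*(-8/7 + 2) + 29 = 26*(6/7) + 29 = 156/7 + 29 = 359/7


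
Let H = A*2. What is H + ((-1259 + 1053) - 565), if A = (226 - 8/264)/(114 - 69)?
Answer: -1130021/1485 ≈ -760.96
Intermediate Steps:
A = 7457/1485 (A = (226 - 8*1/264)/45 = (226 - 1/33)*(1/45) = (7457/33)*(1/45) = 7457/1485 ≈ 5.0215)
H = 14914/1485 (H = (7457/1485)*2 = 14914/1485 ≈ 10.043)
H + ((-1259 + 1053) - 565) = 14914/1485 + ((-1259 + 1053) - 565) = 14914/1485 + (-206 - 565) = 14914/1485 - 771 = -1130021/1485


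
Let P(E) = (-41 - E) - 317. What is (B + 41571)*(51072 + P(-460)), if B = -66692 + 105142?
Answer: 4094994654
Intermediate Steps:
B = 38450
P(E) = -358 - E
(B + 41571)*(51072 + P(-460)) = (38450 + 41571)*(51072 + (-358 - 1*(-460))) = 80021*(51072 + (-358 + 460)) = 80021*(51072 + 102) = 80021*51174 = 4094994654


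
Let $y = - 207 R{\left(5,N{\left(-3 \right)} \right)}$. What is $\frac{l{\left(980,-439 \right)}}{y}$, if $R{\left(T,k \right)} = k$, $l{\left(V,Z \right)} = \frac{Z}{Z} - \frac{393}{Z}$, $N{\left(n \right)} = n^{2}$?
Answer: $- \frac{832}{817857} \approx -0.0010173$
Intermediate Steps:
$l{\left(V,Z \right)} = 1 - \frac{393}{Z}$
$y = -1863$ ($y = - 207 \left(-3\right)^{2} = \left(-207\right) 9 = -1863$)
$\frac{l{\left(980,-439 \right)}}{y} = \frac{\frac{1}{-439} \left(-393 - 439\right)}{-1863} = \left(- \frac{1}{439}\right) \left(-832\right) \left(- \frac{1}{1863}\right) = \frac{832}{439} \left(- \frac{1}{1863}\right) = - \frac{832}{817857}$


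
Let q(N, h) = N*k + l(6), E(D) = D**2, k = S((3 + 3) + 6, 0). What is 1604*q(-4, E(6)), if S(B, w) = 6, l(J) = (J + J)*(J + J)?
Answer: 192480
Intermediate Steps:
l(J) = 4*J**2 (l(J) = (2*J)*(2*J) = 4*J**2)
k = 6
q(N, h) = 144 + 6*N (q(N, h) = N*6 + 4*6**2 = 6*N + 4*36 = 6*N + 144 = 144 + 6*N)
1604*q(-4, E(6)) = 1604*(144 + 6*(-4)) = 1604*(144 - 24) = 1604*120 = 192480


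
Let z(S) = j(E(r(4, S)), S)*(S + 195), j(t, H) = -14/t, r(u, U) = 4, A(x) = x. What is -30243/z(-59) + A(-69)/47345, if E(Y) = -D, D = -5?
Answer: 421126047/5302640 ≈ 79.418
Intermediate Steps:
E(Y) = 5 (E(Y) = -1*(-5) = 5)
z(S) = -546 - 14*S/5 (z(S) = (-14/5)*(S + 195) = (-14*1/5)*(195 + S) = -14*(195 + S)/5 = -546 - 14*S/5)
-30243/z(-59) + A(-69)/47345 = -30243/(-546 - 14/5*(-59)) - 69/47345 = -30243/(-546 + 826/5) - 69*1/47345 = -30243/(-1904/5) - 69/47345 = -30243*(-5/1904) - 69/47345 = 8895/112 - 69/47345 = 421126047/5302640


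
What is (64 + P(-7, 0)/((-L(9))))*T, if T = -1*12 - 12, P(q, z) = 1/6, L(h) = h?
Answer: -13820/9 ≈ -1535.6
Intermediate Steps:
P(q, z) = ⅙
T = -24 (T = -12 - 12 = -24)
(64 + P(-7, 0)/((-L(9))))*T = (64 + 1/(6*((-1*9))))*(-24) = (64 + (⅙)/(-9))*(-24) = (64 + (⅙)*(-⅑))*(-24) = (64 - 1/54)*(-24) = (3455/54)*(-24) = -13820/9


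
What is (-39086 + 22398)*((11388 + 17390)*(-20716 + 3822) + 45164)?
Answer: 8112543581184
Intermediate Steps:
(-39086 + 22398)*((11388 + 17390)*(-20716 + 3822) + 45164) = -16688*(28778*(-16894) + 45164) = -16688*(-486175532 + 45164) = -16688*(-486130368) = 8112543581184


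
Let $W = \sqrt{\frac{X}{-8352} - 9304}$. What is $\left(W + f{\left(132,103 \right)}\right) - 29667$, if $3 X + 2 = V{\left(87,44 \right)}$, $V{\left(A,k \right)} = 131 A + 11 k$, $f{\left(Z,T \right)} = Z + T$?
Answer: $-29432 + \frac{i \sqrt{40565125122}}{2088} \approx -29432.0 + 96.46 i$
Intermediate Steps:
$f{\left(Z,T \right)} = T + Z$
$V{\left(A,k \right)} = 11 k + 131 A$
$X = \frac{11879}{3}$ ($X = - \frac{2}{3} + \frac{11 \cdot 44 + 131 \cdot 87}{3} = - \frac{2}{3} + \frac{484 + 11397}{3} = - \frac{2}{3} + \frac{1}{3} \cdot 11881 = - \frac{2}{3} + \frac{11881}{3} = \frac{11879}{3} \approx 3959.7$)
$W = \frac{i \sqrt{40565125122}}{2088}$ ($W = \sqrt{\frac{11879}{3 \left(-8352\right)} - 9304} = \sqrt{\frac{11879}{3} \left(- \frac{1}{8352}\right) - 9304} = \sqrt{- \frac{11879}{25056} - 9304} = \sqrt{- \frac{233132903}{25056}} = \frac{i \sqrt{40565125122}}{2088} \approx 96.46 i$)
$\left(W + f{\left(132,103 \right)}\right) - 29667 = \left(\frac{i \sqrt{40565125122}}{2088} + \left(103 + 132\right)\right) - 29667 = \left(\frac{i \sqrt{40565125122}}{2088} + 235\right) - 29667 = \left(235 + \frac{i \sqrt{40565125122}}{2088}\right) - 29667 = -29432 + \frac{i \sqrt{40565125122}}{2088}$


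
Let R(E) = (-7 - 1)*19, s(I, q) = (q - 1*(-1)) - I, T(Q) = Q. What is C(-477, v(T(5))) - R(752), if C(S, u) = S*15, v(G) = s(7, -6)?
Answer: -7003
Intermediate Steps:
s(I, q) = 1 + q - I (s(I, q) = (q + 1) - I = (1 + q) - I = 1 + q - I)
v(G) = -12 (v(G) = 1 - 6 - 1*7 = 1 - 6 - 7 = -12)
C(S, u) = 15*S
R(E) = -152 (R(E) = -8*19 = -152)
C(-477, v(T(5))) - R(752) = 15*(-477) - 1*(-152) = -7155 + 152 = -7003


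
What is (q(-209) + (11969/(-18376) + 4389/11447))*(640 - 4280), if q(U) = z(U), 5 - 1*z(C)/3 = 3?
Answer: -548613316615/26293759 ≈ -20865.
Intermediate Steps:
z(C) = 6 (z(C) = 15 - 3*3 = 15 - 9 = 6)
q(U) = 6
(q(-209) + (11969/(-18376) + 4389/11447))*(640 - 4280) = (6 + (11969/(-18376) + 4389/11447))*(640 - 4280) = (6 + (11969*(-1/18376) + 4389*(1/11447)))*(-3640) = (6 + (-11969/18376 + 4389/11447))*(-3640) = (6 - 56356879/210350072)*(-3640) = (1205743553/210350072)*(-3640) = -548613316615/26293759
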